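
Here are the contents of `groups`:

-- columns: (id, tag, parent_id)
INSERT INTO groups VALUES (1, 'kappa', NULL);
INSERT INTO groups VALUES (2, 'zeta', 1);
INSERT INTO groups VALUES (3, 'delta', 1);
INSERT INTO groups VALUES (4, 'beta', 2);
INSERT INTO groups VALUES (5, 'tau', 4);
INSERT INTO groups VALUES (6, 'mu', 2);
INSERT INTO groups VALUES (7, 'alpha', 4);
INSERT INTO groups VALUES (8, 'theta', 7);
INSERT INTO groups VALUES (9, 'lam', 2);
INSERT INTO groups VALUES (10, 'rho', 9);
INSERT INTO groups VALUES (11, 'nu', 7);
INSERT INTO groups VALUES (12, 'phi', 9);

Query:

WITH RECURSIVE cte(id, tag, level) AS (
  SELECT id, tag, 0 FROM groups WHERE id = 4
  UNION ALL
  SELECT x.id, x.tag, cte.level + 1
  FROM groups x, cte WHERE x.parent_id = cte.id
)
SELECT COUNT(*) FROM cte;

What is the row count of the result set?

Base: id=4 (beta) at level 0.
Iteration 1: rows with parent_id in {4} -> tau (id 5, level 1), alpha (id 7, level 1).
Iteration 2: rows with parent_id in {5,7} -> theta (id 8, level 2), nu (id 11, level 2).
Iteration 3: no rows with parent_id in {8,11}; recursion stops.
Total rows emitted: 5.

5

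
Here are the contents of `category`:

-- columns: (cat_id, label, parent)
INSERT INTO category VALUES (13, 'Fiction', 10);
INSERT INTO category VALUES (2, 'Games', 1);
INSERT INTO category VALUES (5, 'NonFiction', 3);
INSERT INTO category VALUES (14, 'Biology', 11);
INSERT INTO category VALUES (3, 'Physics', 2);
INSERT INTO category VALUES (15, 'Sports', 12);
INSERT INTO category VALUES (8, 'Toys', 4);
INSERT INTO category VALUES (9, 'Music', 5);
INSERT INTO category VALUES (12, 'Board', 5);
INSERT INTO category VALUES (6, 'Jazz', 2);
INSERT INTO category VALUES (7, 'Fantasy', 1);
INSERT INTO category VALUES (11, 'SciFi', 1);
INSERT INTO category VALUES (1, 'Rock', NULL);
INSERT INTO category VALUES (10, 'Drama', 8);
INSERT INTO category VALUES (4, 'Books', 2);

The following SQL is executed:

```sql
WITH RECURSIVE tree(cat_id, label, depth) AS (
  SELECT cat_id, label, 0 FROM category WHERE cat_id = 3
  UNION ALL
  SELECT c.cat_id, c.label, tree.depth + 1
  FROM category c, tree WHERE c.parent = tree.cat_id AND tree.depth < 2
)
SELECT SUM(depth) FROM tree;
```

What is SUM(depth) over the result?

5

Base: cat_id=3 (Physics) at depth 0.
Iteration 1: rows with parent in {3} -> NonFiction (id 5, depth 1).
Iteration 2: rows with parent in {5} -> Music (id 9, depth 2), Board (id 12, depth 2).
Iteration 3: depth < 2 fails for all current rows; recursion stops.
SUM(depth) = 0 + 1 + 2 + 2 = 5.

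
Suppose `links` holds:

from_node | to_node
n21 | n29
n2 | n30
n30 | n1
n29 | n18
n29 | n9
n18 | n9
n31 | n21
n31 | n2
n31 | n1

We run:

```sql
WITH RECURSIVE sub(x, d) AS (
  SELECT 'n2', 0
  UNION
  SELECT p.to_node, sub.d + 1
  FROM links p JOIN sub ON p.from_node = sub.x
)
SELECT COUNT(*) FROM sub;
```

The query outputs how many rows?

3

Base: (n2, d=0).
Iteration 1: edges from {n2} -> (n30, d=1).
Iteration 2: edges from {n30} -> (n1, d=2).
Iteration 3: no outgoing edges from {n1}; recursion stops.
Total rows emitted: 3.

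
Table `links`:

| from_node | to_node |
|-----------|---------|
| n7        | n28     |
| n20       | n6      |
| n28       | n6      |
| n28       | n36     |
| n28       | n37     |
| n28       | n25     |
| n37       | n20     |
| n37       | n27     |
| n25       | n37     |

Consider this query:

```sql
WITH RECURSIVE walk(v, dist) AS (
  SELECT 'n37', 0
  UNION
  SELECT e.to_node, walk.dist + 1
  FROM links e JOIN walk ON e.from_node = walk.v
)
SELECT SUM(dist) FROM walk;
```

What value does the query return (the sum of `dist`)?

Base: (n37, dist=0).
Iteration 1: edges from {n37} -> (n20, dist=1), (n27, dist=1).
Iteration 2: edges from {n20,n27} -> (n6, dist=2).
Iteration 3: no outgoing edges from {n6}; recursion stops.
SUM(dist) = 0 + 1 + 1 + 2 = 4.

4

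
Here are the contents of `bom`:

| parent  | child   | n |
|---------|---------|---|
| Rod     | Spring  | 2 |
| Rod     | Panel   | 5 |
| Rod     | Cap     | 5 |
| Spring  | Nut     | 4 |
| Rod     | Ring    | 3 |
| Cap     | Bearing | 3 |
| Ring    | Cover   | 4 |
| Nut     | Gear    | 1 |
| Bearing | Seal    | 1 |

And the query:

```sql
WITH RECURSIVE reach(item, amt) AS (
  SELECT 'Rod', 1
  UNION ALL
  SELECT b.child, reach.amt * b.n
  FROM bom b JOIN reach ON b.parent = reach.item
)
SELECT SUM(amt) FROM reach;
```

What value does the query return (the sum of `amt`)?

Base: (Rod, amt=1).
Iteration 1: components of {Rod} -> Cap = 1*5 = 5, Panel = 1*5 = 5, Ring = 1*3 = 3, Spring = 1*2 = 2.
Iteration 2: components of {Cap,Panel,Ring,Spring} -> Bearing = 5*3 = 15, Cover = 3*4 = 12, Nut = 2*4 = 8.
Iteration 3: components of {Bearing,Cover,Nut} -> Gear = 8*1 = 8, Seal = 15*1 = 15.
Iteration 4: no further components; recursion stops.
SUM(amt) = 1 + 2 + 5 + 5 + 3 + 8 + 15 + 12 + 8 + 15 = 74.

74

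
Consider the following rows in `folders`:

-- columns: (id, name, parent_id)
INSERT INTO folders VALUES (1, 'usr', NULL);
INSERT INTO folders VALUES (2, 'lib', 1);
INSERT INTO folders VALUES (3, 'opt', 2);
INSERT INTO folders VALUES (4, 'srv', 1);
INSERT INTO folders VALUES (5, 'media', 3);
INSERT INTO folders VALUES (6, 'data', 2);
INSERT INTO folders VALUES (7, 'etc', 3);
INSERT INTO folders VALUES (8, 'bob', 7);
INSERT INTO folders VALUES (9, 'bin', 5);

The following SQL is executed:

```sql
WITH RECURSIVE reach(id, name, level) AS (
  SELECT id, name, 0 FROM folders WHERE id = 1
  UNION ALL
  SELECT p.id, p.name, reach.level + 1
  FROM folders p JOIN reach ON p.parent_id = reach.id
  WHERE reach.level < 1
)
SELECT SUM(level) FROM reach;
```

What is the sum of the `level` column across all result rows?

Base: id=1 (usr) at level 0.
Iteration 1: rows with parent_id in {1} -> lib (id 2, level 1), srv (id 4, level 1).
Iteration 2: level < 1 fails for all current rows; recursion stops.
SUM(level) = 0 + 1 + 1 = 2.

2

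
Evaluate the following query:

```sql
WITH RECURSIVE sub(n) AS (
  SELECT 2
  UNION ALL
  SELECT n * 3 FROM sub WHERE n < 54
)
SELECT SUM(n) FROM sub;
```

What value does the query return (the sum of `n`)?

80

Base: n=2.
Iteration 1: 2 < 54 holds -> n = 2 * 3 = 6.
Iteration 2: 6 < 54 holds -> n = 6 * 3 = 18.
Iteration 3: 18 < 54 holds -> n = 18 * 3 = 54.
Iteration 4: 54 < 54 fails; recursion stops.
SUM(n) = 2 + 6 + 18 + 54 = 80.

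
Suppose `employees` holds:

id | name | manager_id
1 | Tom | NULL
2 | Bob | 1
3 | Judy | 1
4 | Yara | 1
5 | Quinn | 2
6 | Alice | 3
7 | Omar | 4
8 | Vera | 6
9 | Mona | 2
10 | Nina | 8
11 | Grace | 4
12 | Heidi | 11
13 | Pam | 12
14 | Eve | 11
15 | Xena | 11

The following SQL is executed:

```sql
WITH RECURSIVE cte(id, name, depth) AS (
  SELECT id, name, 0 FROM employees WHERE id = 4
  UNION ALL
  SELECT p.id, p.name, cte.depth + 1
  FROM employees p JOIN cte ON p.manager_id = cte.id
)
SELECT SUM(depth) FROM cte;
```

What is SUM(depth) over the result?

Base: id=4 (Yara) at depth 0.
Iteration 1: rows with manager_id in {4} -> Omar (id 7, depth 1), Grace (id 11, depth 1).
Iteration 2: rows with manager_id in {7,11} -> Heidi (id 12, depth 2), Eve (id 14, depth 2), Xena (id 15, depth 2).
Iteration 3: rows with manager_id in {12,14,15} -> Pam (id 13, depth 3).
Iteration 4: no rows with manager_id in {13}; recursion stops.
SUM(depth) = 0 + 1 + 1 + 2 + 2 + 2 + 3 = 11.

11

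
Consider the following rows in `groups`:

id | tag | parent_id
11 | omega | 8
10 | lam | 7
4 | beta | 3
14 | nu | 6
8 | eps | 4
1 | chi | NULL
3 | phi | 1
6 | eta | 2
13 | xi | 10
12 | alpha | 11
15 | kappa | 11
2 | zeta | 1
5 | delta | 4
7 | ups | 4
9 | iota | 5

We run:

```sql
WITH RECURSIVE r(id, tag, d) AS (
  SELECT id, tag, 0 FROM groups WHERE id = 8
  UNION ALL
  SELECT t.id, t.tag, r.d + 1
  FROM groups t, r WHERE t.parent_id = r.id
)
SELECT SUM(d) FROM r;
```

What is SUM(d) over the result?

Base: id=8 (eps) at d 0.
Iteration 1: rows with parent_id in {8} -> omega (id 11, d 1).
Iteration 2: rows with parent_id in {11} -> alpha (id 12, d 2), kappa (id 15, d 2).
Iteration 3: no rows with parent_id in {12,15}; recursion stops.
SUM(d) = 0 + 1 + 2 + 2 = 5.

5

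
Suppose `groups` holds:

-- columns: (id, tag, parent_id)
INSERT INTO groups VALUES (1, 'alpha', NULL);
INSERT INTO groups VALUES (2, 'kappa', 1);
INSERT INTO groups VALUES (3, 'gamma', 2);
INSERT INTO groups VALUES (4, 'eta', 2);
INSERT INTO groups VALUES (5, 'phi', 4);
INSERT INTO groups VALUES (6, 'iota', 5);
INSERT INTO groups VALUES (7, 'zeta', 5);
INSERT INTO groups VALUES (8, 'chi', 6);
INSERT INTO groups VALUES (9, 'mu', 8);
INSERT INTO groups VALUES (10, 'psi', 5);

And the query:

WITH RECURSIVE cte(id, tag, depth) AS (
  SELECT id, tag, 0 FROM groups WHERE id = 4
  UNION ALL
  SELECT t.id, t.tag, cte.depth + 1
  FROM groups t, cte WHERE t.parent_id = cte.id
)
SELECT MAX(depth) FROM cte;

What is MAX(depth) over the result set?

Base: id=4 (eta) at depth 0.
Iteration 1: rows with parent_id in {4} -> phi (id 5, depth 1).
Iteration 2: rows with parent_id in {5} -> iota (id 6, depth 2), zeta (id 7, depth 2), psi (id 10, depth 2).
Iteration 3: rows with parent_id in {6,7,10} -> chi (id 8, depth 3).
Iteration 4: rows with parent_id in {8} -> mu (id 9, depth 4).
Iteration 5: no rows with parent_id in {9}; recursion stops.
depth values: 0, 1, 2, 2, 2, 3, 4; the maximum is 4.

4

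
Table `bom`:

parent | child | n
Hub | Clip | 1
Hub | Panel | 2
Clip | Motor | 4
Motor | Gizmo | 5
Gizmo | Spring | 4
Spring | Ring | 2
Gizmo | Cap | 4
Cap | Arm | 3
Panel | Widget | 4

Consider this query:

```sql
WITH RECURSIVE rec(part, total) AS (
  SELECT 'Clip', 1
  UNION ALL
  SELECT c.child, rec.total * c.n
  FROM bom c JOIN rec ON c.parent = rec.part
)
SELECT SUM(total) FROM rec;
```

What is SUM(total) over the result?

585

Base: (Clip, total=1).
Iteration 1: components of {Clip} -> Motor = 1*4 = 4.
Iteration 2: components of {Motor} -> Gizmo = 4*5 = 20.
Iteration 3: components of {Gizmo} -> Cap = 20*4 = 80, Spring = 20*4 = 80.
Iteration 4: components of {Cap,Spring} -> Arm = 80*3 = 240, Ring = 80*2 = 160.
Iteration 5: no further components; recursion stops.
SUM(total) = 1 + 4 + 20 + 80 + 80 + 160 + 240 = 585.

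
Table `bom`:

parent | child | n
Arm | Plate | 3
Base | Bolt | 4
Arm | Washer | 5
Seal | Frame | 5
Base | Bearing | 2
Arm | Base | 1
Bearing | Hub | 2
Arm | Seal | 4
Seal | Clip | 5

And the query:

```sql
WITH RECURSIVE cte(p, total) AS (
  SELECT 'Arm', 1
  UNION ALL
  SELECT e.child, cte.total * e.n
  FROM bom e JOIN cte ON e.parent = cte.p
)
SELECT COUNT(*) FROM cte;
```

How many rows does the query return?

Base: (Arm, total=1).
Iteration 1: components of {Arm} -> Base = 1*1 = 1, Plate = 1*3 = 3, Seal = 1*4 = 4, Washer = 1*5 = 5.
Iteration 2: components of {Base,Plate,Seal,Washer} -> Bearing = 1*2 = 2, Bolt = 1*4 = 4, Clip = 4*5 = 20, Frame = 4*5 = 20.
Iteration 3: components of {Bearing,Bolt,Clip,Frame} -> Hub = 2*2 = 4.
Iteration 4: no further components; recursion stops.
Total rows emitted: 10.

10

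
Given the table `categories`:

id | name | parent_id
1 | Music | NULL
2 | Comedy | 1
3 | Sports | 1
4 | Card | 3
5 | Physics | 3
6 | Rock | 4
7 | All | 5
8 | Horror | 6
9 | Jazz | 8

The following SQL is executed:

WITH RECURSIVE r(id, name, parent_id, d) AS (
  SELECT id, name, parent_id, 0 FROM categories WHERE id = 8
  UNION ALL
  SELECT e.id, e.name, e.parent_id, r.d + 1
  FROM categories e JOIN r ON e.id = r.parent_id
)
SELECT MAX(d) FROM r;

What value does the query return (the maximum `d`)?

4

Base: id=8 (Horror), parent_id=6, d 0.
Iteration 1: join on id=6 -> Rock (id 6, parent_id=4, d 1).
Iteration 2: join on id=4 -> Card (id 4, parent_id=3, d 2).
Iteration 3: join on id=3 -> Sports (id 3, parent_id=1, d 3).
Iteration 4: join on id=1 -> Music (id 1, parent_id=NULL, d 4).
Iteration 5: parent_id is NULL; no match; recursion stops.
d values: 0, 1, 2, 3, 4; the maximum is 4.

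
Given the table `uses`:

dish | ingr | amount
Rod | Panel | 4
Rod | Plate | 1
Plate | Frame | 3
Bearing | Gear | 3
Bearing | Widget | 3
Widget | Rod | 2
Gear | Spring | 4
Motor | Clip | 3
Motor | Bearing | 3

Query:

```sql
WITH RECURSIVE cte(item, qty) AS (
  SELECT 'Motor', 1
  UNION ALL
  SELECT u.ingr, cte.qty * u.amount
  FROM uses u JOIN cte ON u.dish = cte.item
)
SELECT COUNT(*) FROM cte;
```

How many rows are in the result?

Base: (Motor, qty=1).
Iteration 1: components of {Motor} -> Bearing = 1*3 = 3, Clip = 1*3 = 3.
Iteration 2: components of {Bearing,Clip} -> Gear = 3*3 = 9, Widget = 3*3 = 9.
Iteration 3: components of {Gear,Widget} -> Rod = 9*2 = 18, Spring = 9*4 = 36.
Iteration 4: components of {Rod,Spring} -> Panel = 18*4 = 72, Plate = 18*1 = 18.
Iteration 5: components of {Panel,Plate} -> Frame = 18*3 = 54.
Iteration 6: no further components; recursion stops.
Total rows emitted: 10.

10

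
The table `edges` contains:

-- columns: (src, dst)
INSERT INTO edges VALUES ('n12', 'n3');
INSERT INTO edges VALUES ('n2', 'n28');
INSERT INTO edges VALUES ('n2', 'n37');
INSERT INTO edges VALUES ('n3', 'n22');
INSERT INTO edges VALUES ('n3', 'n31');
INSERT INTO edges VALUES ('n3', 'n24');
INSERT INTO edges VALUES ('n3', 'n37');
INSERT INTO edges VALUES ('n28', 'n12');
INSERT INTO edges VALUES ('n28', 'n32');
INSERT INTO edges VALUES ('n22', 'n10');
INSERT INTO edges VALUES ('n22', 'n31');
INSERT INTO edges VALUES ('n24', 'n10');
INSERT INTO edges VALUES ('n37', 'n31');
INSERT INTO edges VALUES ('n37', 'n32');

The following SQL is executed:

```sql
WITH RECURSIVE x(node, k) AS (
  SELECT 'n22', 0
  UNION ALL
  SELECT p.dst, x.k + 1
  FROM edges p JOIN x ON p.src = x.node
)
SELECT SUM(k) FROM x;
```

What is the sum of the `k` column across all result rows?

Base: (n22, k=0).
Iteration 1: edges from {n22} -> (n10, k=1), (n31, k=1).
Iteration 2: no outgoing edges from {n10,n31}; recursion stops.
SUM(k) = 0 + 1 + 1 = 2.

2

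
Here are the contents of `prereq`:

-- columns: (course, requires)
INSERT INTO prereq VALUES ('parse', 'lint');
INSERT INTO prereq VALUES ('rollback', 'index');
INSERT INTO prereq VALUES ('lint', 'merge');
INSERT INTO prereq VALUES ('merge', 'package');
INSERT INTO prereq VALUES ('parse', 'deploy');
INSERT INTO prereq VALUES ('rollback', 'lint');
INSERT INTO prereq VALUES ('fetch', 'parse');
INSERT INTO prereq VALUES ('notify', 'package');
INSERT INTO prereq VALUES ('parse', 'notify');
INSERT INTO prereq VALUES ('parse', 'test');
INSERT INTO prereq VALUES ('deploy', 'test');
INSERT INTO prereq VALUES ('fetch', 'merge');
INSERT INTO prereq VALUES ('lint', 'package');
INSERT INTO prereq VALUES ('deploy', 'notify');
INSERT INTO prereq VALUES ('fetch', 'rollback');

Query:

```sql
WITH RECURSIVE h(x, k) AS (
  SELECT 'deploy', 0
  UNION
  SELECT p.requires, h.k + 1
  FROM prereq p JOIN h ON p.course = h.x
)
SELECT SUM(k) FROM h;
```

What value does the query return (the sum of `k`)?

4

Base: (deploy, k=0).
Iteration 1: edges from {deploy} -> (notify, k=1), (test, k=1).
Iteration 2: edges from {notify,test} -> (package, k=2).
Iteration 3: no outgoing edges from {package}; recursion stops.
SUM(k) = 0 + 1 + 1 + 2 = 4.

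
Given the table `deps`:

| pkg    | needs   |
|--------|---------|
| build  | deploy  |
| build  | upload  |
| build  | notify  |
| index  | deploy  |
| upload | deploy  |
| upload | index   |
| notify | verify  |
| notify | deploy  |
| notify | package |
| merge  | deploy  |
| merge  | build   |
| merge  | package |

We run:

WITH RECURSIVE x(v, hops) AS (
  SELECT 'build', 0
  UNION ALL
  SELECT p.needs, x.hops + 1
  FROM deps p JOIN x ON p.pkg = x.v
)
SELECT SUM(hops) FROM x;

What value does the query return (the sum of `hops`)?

Base: (build, hops=0).
Iteration 1: edges from {build} -> (deploy, hops=1), (notify, hops=1), (upload, hops=1).
Iteration 2: edges from {deploy,notify,upload} -> (deploy, hops=2) x2, (index, hops=2), (package, hops=2), (verify, hops=2). [UNION ALL keeps all 5 new rows, including repeats]
Iteration 3: edges from {deploy,index,package,verify} -> (deploy, hops=3).
Iteration 4: no outgoing edges from {deploy}; recursion stops.
SUM(hops) = 0 + 1 + 1 + 1 + 2 + 2 + 2 + 2 + 2 + 3 = 16.

16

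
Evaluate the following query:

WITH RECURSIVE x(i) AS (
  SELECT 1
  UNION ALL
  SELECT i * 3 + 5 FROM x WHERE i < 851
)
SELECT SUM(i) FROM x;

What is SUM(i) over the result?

3808

Base: i=1.
Iteration 1: 1 < 851 holds -> i = 1 * 3 + 5 = 8.
Iteration 2: 8 < 851 holds -> i = 8 * 3 + 5 = 29.
Iteration 3: 29 < 851 holds -> i = 29 * 3 + 5 = 92.
Iteration 4: 92 < 851 holds -> i = 92 * 3 + 5 = 281.
Iteration 5: 281 < 851 holds -> i = 281 * 3 + 5 = 848.
Iteration 6: 848 < 851 holds -> i = 848 * 3 + 5 = 2549.
Iteration 7: 2549 < 851 fails; recursion stops.
SUM(i) = 1 + 8 + 29 + 92 + 281 + 848 + 2549 = 3808.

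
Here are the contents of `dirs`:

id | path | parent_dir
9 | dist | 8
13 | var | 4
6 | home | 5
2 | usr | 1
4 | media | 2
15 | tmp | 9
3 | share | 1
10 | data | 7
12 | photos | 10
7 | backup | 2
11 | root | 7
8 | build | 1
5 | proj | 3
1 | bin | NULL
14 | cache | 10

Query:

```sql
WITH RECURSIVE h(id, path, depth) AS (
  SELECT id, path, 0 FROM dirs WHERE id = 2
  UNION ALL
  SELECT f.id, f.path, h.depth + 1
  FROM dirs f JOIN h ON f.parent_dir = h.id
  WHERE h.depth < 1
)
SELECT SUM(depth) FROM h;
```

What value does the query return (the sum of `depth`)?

Base: id=2 (usr) at depth 0.
Iteration 1: rows with parent_dir in {2} -> media (id 4, depth 1), backup (id 7, depth 1).
Iteration 2: depth < 1 fails for all current rows; recursion stops.
SUM(depth) = 0 + 1 + 1 = 2.

2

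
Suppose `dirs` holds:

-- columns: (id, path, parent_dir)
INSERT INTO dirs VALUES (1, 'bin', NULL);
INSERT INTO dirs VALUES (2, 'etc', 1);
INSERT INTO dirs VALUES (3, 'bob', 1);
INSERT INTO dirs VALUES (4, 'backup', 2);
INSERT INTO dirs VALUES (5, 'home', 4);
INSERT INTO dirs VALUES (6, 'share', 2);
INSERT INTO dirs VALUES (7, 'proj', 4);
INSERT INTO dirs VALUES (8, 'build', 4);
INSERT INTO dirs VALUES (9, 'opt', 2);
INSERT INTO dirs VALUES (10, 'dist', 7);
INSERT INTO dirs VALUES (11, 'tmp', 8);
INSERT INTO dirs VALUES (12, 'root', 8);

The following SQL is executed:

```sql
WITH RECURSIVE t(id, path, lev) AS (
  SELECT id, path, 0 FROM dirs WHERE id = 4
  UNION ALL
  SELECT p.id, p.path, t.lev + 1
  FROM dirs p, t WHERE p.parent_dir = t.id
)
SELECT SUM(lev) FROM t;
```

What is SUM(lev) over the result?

9

Base: id=4 (backup) at lev 0.
Iteration 1: rows with parent_dir in {4} -> home (id 5, lev 1), proj (id 7, lev 1), build (id 8, lev 1).
Iteration 2: rows with parent_dir in {5,7,8} -> dist (id 10, lev 2), tmp (id 11, lev 2), root (id 12, lev 2).
Iteration 3: no rows with parent_dir in {10,11,12}; recursion stops.
SUM(lev) = 0 + 1 + 1 + 1 + 2 + 2 + 2 = 9.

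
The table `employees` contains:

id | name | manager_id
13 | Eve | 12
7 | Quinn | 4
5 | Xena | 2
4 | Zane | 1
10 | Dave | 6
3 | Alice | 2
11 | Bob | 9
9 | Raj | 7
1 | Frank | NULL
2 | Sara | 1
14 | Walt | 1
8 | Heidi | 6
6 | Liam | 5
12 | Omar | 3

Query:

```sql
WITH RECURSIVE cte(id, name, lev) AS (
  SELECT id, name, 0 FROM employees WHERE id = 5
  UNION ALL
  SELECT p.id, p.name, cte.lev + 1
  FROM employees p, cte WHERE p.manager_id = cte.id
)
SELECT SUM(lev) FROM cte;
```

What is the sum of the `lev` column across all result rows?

Base: id=5 (Xena) at lev 0.
Iteration 1: rows with manager_id in {5} -> Liam (id 6, lev 1).
Iteration 2: rows with manager_id in {6} -> Heidi (id 8, lev 2), Dave (id 10, lev 2).
Iteration 3: no rows with manager_id in {8,10}; recursion stops.
SUM(lev) = 0 + 1 + 2 + 2 = 5.

5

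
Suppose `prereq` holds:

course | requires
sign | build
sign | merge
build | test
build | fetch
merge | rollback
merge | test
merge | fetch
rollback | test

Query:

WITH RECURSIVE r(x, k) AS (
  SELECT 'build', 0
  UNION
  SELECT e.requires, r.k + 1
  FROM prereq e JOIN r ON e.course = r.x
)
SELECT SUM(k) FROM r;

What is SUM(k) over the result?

Base: (build, k=0).
Iteration 1: edges from {build} -> (fetch, k=1), (test, k=1).
Iteration 2: no outgoing edges from {fetch,test}; recursion stops.
SUM(k) = 0 + 1 + 1 = 2.

2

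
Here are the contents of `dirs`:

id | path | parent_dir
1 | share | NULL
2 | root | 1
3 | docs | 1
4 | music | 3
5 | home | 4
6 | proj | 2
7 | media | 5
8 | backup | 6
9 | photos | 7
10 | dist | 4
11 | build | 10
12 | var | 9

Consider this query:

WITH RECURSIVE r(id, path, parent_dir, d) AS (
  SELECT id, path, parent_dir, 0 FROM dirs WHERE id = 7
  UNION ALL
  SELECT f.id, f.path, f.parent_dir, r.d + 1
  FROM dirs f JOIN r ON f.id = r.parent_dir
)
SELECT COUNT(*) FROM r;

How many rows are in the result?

5

Base: id=7 (media), parent_dir=5, d 0.
Iteration 1: join on id=5 -> home (id 5, parent_dir=4, d 1).
Iteration 2: join on id=4 -> music (id 4, parent_dir=3, d 2).
Iteration 3: join on id=3 -> docs (id 3, parent_dir=1, d 3).
Iteration 4: join on id=1 -> share (id 1, parent_dir=NULL, d 4).
Iteration 5: parent_dir is NULL; no match; recursion stops.
Total rows emitted: 5.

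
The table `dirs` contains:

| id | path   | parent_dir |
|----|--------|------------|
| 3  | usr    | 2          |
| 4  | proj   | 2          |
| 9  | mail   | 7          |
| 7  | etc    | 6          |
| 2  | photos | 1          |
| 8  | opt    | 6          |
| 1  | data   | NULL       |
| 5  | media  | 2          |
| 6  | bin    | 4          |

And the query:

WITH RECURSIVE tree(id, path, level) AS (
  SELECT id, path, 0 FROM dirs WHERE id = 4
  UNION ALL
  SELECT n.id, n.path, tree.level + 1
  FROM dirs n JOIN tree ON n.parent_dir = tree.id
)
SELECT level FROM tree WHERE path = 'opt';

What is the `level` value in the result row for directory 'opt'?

Base: id=4 (proj) at level 0.
Iteration 1: rows with parent_dir in {4} -> bin (id 6, level 1).
Iteration 2: rows with parent_dir in {6} -> etc (id 7, level 2), opt (id 8, level 2).
Iteration 3: rows with parent_dir in {7,8} -> mail (id 9, level 3).
Iteration 4: no rows with parent_dir in {9}; recursion stops.

2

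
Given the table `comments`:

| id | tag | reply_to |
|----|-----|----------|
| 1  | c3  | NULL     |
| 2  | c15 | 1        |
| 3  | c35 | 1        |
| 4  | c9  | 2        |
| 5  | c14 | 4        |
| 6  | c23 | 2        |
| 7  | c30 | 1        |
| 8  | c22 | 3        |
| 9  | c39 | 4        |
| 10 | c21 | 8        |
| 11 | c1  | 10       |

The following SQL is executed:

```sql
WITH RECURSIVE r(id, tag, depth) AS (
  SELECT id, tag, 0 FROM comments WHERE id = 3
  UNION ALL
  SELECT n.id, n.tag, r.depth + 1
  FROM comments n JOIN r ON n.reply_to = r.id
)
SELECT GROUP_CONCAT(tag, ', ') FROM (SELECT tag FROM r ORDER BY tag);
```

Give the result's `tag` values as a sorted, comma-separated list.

Base: id=3 (c35) at depth 0.
Iteration 1: rows with reply_to in {3} -> c22 (id 8, depth 1).
Iteration 2: rows with reply_to in {8} -> c21 (id 10, depth 2).
Iteration 3: rows with reply_to in {10} -> c1 (id 11, depth 3).
Iteration 4: no rows with reply_to in {11}; recursion stops.

c1, c21, c22, c35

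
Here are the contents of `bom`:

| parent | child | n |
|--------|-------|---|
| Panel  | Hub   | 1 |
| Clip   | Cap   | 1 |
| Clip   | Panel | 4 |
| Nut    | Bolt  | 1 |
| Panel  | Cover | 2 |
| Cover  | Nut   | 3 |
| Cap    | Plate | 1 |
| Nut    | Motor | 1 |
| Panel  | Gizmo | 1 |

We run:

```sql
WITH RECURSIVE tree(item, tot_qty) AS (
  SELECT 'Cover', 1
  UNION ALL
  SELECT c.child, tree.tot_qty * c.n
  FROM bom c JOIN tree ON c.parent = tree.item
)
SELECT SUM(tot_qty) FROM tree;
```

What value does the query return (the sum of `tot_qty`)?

Base: (Cover, tot_qty=1).
Iteration 1: components of {Cover} -> Nut = 1*3 = 3.
Iteration 2: components of {Nut} -> Bolt = 3*1 = 3, Motor = 3*1 = 3.
Iteration 3: no further components; recursion stops.
SUM(tot_qty) = 1 + 3 + 3 + 3 = 10.

10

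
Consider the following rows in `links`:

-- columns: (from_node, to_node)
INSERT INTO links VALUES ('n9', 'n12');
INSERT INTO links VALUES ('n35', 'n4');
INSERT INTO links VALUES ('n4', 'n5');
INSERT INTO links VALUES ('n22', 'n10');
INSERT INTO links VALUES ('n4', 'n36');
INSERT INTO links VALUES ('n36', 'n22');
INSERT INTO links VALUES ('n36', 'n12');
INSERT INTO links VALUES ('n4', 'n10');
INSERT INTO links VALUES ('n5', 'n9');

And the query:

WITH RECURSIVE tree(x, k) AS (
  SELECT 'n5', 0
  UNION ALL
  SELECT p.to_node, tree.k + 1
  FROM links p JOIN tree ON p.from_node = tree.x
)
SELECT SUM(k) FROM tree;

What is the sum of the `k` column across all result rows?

Base: (n5, k=0).
Iteration 1: edges from {n5} -> (n9, k=1).
Iteration 2: edges from {n9} -> (n12, k=2).
Iteration 3: no outgoing edges from {n12}; recursion stops.
SUM(k) = 0 + 1 + 2 = 3.

3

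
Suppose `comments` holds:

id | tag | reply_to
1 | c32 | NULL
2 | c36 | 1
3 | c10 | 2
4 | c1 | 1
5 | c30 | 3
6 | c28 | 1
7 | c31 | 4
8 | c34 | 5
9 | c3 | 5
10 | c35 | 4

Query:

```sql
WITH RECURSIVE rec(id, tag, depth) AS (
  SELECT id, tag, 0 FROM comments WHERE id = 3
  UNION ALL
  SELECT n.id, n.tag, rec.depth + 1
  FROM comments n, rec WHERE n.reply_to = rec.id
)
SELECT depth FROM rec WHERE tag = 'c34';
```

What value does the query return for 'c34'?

2

Base: id=3 (c10) at depth 0.
Iteration 1: rows with reply_to in {3} -> c30 (id 5, depth 1).
Iteration 2: rows with reply_to in {5} -> c34 (id 8, depth 2), c3 (id 9, depth 2).
Iteration 3: no rows with reply_to in {8,9}; recursion stops.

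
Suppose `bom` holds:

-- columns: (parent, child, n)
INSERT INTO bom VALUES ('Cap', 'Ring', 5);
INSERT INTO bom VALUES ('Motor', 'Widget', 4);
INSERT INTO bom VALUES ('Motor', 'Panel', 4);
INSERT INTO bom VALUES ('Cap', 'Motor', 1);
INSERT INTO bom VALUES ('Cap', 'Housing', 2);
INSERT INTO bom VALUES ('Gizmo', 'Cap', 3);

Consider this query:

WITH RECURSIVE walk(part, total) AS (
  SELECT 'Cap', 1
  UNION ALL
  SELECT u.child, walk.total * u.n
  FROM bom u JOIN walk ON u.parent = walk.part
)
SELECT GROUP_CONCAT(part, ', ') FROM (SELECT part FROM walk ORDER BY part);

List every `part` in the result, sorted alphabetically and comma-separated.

Cap, Housing, Motor, Panel, Ring, Widget

Base: (Cap, total=1).
Iteration 1: components of {Cap} -> Housing = 1*2 = 2, Motor = 1*1 = 1, Ring = 1*5 = 5.
Iteration 2: components of {Housing,Motor,Ring} -> Panel = 1*4 = 4, Widget = 1*4 = 4.
Iteration 3: no further components; recursion stops.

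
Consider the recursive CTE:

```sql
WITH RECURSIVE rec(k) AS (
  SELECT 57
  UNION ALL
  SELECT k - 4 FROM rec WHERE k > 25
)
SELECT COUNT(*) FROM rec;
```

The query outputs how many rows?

Base: k=57.
Iteration 1: 57 > 25 holds -> k = 57 - 4 = 53.
Iteration 2: 53 > 25 holds -> k = 53 - 4 = 49.
Iteration 3: 49 > 25 holds -> k = 49 - 4 = 45.
Iteration 4: 45 > 25 holds -> k = 45 - 4 = 41.
Iteration 5: 41 > 25 holds -> k = 41 - 4 = 37.
Iteration 6: 37 > 25 holds -> k = 37 - 4 = 33.
Iteration 7: 33 > 25 holds -> k = 33 - 4 = 29.
Iteration 8: 29 > 25 holds -> k = 29 - 4 = 25.
Iteration 9: 25 > 25 fails; recursion stops.
Total rows emitted: 9.

9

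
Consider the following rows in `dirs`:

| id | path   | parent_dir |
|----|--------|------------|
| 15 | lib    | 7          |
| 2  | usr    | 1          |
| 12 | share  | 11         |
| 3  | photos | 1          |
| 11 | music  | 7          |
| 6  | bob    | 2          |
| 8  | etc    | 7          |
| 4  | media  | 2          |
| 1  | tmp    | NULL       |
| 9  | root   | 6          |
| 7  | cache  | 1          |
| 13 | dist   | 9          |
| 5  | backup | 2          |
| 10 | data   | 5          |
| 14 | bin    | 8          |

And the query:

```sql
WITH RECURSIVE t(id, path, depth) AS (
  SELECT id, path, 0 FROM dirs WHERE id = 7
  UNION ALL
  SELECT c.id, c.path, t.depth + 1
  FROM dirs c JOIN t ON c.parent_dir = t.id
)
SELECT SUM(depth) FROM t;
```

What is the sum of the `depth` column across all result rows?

Base: id=7 (cache) at depth 0.
Iteration 1: rows with parent_dir in {7} -> etc (id 8, depth 1), music (id 11, depth 1), lib (id 15, depth 1).
Iteration 2: rows with parent_dir in {8,11,15} -> share (id 12, depth 2), bin (id 14, depth 2).
Iteration 3: no rows with parent_dir in {12,14}; recursion stops.
SUM(depth) = 0 + 1 + 1 + 1 + 2 + 2 = 7.

7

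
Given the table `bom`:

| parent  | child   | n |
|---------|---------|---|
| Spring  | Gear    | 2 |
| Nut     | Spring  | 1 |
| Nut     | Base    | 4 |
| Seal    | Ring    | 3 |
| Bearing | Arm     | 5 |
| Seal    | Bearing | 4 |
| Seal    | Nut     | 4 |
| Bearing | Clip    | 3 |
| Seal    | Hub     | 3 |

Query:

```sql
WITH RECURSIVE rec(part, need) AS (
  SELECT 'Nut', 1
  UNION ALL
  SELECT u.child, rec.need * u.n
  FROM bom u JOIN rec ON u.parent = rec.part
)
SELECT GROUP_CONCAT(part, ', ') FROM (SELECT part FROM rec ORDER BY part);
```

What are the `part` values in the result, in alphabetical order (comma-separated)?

Base: (Nut, need=1).
Iteration 1: components of {Nut} -> Base = 1*4 = 4, Spring = 1*1 = 1.
Iteration 2: components of {Base,Spring} -> Gear = 1*2 = 2.
Iteration 3: no further components; recursion stops.

Base, Gear, Nut, Spring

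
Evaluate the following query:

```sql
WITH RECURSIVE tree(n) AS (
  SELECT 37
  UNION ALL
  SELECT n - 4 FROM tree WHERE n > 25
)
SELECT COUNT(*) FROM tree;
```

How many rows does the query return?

4

Base: n=37.
Iteration 1: 37 > 25 holds -> n = 37 - 4 = 33.
Iteration 2: 33 > 25 holds -> n = 33 - 4 = 29.
Iteration 3: 29 > 25 holds -> n = 29 - 4 = 25.
Iteration 4: 25 > 25 fails; recursion stops.
Total rows emitted: 4.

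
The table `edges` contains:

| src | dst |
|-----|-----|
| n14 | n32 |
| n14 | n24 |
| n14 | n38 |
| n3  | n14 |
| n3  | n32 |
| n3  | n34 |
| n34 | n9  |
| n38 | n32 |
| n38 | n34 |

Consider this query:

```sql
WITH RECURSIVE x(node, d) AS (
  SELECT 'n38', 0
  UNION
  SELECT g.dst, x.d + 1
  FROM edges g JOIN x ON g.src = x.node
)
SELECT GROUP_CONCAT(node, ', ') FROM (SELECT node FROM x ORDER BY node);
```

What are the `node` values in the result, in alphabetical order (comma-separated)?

Base: (n38, d=0).
Iteration 1: edges from {n38} -> (n32, d=1), (n34, d=1).
Iteration 2: edges from {n32,n34} -> (n9, d=2).
Iteration 3: no outgoing edges from {n9}; recursion stops.

n32, n34, n38, n9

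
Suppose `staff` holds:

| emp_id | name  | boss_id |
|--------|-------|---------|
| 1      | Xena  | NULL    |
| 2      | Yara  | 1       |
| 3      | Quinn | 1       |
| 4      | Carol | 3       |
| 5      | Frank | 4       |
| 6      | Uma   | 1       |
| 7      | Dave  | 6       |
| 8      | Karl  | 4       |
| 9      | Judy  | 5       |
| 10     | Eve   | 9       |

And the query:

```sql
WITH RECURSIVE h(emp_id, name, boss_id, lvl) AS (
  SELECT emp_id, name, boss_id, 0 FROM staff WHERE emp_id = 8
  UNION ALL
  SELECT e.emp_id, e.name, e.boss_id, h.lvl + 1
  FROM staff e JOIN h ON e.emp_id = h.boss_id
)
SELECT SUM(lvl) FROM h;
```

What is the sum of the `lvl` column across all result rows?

Base: emp_id=8 (Karl), boss_id=4, lvl 0.
Iteration 1: join on emp_id=4 -> Carol (id 4, boss_id=3, lvl 1).
Iteration 2: join on emp_id=3 -> Quinn (id 3, boss_id=1, lvl 2).
Iteration 3: join on emp_id=1 -> Xena (id 1, boss_id=NULL, lvl 3).
Iteration 4: boss_id is NULL; no match; recursion stops.
SUM(lvl) = 0 + 1 + 2 + 3 = 6.

6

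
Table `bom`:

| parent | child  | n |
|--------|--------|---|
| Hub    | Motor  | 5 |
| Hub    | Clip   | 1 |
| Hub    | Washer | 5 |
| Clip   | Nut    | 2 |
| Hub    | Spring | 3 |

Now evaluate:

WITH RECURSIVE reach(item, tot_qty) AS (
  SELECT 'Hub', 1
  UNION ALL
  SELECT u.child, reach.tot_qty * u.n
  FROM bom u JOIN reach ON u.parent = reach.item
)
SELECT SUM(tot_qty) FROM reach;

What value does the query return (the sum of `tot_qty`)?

17

Base: (Hub, tot_qty=1).
Iteration 1: components of {Hub} -> Clip = 1*1 = 1, Motor = 1*5 = 5, Spring = 1*3 = 3, Washer = 1*5 = 5.
Iteration 2: components of {Clip,Motor,Spring,Washer} -> Nut = 1*2 = 2.
Iteration 3: no further components; recursion stops.
SUM(tot_qty) = 1 + 5 + 1 + 5 + 3 + 2 = 17.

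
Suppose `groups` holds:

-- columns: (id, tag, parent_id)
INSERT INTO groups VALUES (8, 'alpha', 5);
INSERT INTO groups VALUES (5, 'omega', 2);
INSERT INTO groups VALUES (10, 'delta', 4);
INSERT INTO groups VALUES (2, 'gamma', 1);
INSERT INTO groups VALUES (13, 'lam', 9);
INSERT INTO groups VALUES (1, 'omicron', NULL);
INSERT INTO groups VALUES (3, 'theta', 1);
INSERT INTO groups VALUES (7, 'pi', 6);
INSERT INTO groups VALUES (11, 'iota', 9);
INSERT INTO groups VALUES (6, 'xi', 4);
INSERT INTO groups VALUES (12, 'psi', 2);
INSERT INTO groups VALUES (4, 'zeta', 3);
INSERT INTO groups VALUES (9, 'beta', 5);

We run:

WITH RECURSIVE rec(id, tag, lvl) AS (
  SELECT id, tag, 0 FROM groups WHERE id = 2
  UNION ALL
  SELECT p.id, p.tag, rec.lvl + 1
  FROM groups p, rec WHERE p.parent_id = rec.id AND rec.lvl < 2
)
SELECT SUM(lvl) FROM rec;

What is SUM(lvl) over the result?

6

Base: id=2 (gamma) at lvl 0.
Iteration 1: rows with parent_id in {2} -> omega (id 5, lvl 1), psi (id 12, lvl 1).
Iteration 2: rows with parent_id in {5,12} -> alpha (id 8, lvl 2), beta (id 9, lvl 2).
Iteration 3: lvl < 2 fails for all current rows; recursion stops.
SUM(lvl) = 0 + 1 + 1 + 2 + 2 = 6.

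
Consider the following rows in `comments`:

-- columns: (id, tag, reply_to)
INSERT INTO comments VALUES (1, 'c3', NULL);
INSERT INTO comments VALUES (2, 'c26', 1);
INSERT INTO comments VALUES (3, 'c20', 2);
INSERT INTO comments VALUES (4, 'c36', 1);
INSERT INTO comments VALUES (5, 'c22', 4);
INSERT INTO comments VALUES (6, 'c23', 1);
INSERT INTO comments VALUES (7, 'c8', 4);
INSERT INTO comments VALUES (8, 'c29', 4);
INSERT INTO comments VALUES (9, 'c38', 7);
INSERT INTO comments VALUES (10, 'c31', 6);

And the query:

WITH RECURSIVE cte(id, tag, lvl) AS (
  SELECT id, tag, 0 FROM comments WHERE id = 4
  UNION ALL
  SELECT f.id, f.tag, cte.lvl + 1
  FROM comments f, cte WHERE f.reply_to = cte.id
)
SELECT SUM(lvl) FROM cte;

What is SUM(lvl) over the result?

Base: id=4 (c36) at lvl 0.
Iteration 1: rows with reply_to in {4} -> c22 (id 5, lvl 1), c8 (id 7, lvl 1), c29 (id 8, lvl 1).
Iteration 2: rows with reply_to in {5,7,8} -> c38 (id 9, lvl 2).
Iteration 3: no rows with reply_to in {9}; recursion stops.
SUM(lvl) = 0 + 1 + 1 + 1 + 2 = 5.

5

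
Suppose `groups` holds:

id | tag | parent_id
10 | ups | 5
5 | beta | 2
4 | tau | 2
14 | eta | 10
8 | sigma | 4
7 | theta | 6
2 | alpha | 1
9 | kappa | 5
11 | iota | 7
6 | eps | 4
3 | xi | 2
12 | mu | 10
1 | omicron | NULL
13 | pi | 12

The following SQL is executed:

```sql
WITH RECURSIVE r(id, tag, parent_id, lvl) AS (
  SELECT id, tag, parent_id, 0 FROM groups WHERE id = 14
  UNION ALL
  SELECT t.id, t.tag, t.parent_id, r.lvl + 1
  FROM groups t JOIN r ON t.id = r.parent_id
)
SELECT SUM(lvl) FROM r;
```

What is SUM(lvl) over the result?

Base: id=14 (eta), parent_id=10, lvl 0.
Iteration 1: join on id=10 -> ups (id 10, parent_id=5, lvl 1).
Iteration 2: join on id=5 -> beta (id 5, parent_id=2, lvl 2).
Iteration 3: join on id=2 -> alpha (id 2, parent_id=1, lvl 3).
Iteration 4: join on id=1 -> omicron (id 1, parent_id=NULL, lvl 4).
Iteration 5: parent_id is NULL; no match; recursion stops.
SUM(lvl) = 0 + 1 + 2 + 3 + 4 = 10.

10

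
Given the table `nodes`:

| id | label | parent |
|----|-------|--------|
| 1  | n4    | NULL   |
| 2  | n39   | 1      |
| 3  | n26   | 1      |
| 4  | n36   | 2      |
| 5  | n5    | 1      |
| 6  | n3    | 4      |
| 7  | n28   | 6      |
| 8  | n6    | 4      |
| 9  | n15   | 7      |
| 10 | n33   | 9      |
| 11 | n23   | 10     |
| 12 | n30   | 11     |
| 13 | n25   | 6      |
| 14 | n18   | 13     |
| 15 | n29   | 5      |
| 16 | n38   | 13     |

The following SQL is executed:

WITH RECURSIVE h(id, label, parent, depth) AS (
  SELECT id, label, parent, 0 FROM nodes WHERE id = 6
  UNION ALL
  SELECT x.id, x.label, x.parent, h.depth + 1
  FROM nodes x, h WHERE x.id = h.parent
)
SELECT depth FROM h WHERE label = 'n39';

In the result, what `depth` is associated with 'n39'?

2

Base: id=6 (n3), parent=4, depth 0.
Iteration 1: join on id=4 -> n36 (id 4, parent=2, depth 1).
Iteration 2: join on id=2 -> n39 (id 2, parent=1, depth 2).
Iteration 3: join on id=1 -> n4 (id 1, parent=NULL, depth 3).
Iteration 4: parent is NULL; no match; recursion stops.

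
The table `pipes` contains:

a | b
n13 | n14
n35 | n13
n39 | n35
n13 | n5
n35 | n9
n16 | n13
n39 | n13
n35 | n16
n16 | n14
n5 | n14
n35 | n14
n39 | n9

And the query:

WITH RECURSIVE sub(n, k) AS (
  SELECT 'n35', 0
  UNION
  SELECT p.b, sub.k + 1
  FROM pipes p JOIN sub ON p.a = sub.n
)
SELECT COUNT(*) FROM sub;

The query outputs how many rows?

11

Base: (n35, k=0).
Iteration 1: edges from {n35} -> (n13, k=1), (n14, k=1), (n16, k=1), (n9, k=1).
Iteration 2: edges from {n13,n14,n16,n9} -> (n13, k=2), (n14, k=2), (n5, k=2). [UNION drops 1 duplicate row(s)]
Iteration 3: edges from {n13,n14,n5} -> (n14, k=3), (n5, k=3). [UNION drops 1 duplicate row(s)]
Iteration 4: edges from {n14,n5} -> (n14, k=4).
Iteration 5: no outgoing edges from {n14}; recursion stops.
Total rows emitted: 11.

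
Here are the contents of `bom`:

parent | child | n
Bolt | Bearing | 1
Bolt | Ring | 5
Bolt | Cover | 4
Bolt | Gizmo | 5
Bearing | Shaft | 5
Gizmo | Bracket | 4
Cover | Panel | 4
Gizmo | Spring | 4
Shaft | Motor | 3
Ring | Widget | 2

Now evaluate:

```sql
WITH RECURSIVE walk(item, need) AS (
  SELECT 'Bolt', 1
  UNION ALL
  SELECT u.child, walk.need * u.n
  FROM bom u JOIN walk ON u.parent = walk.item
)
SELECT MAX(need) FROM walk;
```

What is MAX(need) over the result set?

20

Base: (Bolt, need=1).
Iteration 1: components of {Bolt} -> Bearing = 1*1 = 1, Cover = 1*4 = 4, Gizmo = 1*5 = 5, Ring = 1*5 = 5.
Iteration 2: components of {Bearing,Cover,Gizmo,Ring} -> Bracket = 5*4 = 20, Panel = 4*4 = 16, Shaft = 1*5 = 5, Spring = 5*4 = 20, Widget = 5*2 = 10.
Iteration 3: components of {Bracket,Panel,Shaft,Spring,Widget} -> Motor = 5*3 = 15.
Iteration 4: no further components; recursion stops.
need values: 1, 1, 5, 4, 5, 5, 10, 16, 20, 20, 15; the maximum is 20.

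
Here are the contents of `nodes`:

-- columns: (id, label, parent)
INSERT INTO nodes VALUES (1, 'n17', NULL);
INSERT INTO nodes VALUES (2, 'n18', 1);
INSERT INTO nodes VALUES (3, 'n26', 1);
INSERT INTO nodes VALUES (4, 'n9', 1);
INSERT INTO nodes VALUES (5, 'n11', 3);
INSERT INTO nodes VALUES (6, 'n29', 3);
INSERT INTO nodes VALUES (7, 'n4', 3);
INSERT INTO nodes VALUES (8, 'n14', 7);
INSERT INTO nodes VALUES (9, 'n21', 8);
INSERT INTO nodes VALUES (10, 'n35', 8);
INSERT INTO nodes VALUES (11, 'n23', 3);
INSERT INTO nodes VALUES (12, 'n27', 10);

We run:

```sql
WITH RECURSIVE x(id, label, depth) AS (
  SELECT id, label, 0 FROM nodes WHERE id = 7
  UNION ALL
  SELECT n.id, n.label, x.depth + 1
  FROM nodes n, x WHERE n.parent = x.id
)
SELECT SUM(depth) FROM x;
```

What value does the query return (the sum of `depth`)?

8

Base: id=7 (n4) at depth 0.
Iteration 1: rows with parent in {7} -> n14 (id 8, depth 1).
Iteration 2: rows with parent in {8} -> n21 (id 9, depth 2), n35 (id 10, depth 2).
Iteration 3: rows with parent in {9,10} -> n27 (id 12, depth 3).
Iteration 4: no rows with parent in {12}; recursion stops.
SUM(depth) = 0 + 1 + 2 + 2 + 3 = 8.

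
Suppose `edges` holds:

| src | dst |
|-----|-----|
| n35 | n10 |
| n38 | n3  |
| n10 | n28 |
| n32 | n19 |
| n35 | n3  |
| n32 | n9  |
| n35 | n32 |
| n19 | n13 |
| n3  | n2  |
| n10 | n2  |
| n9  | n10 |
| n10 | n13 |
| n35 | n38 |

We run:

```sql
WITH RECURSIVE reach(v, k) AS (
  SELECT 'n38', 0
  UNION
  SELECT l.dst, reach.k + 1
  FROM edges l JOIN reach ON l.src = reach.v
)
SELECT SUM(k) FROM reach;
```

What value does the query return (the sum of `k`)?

Base: (n38, k=0).
Iteration 1: edges from {n38} -> (n3, k=1).
Iteration 2: edges from {n3} -> (n2, k=2).
Iteration 3: no outgoing edges from {n2}; recursion stops.
SUM(k) = 0 + 1 + 2 = 3.

3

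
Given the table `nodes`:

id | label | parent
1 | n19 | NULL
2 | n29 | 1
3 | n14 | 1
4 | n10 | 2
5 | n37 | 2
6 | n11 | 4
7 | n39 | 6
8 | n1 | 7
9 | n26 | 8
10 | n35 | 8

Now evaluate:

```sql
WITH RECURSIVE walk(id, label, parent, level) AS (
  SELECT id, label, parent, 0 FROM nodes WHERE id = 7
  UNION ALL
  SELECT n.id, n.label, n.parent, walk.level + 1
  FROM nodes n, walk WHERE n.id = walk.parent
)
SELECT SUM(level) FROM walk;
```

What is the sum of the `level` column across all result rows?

Base: id=7 (n39), parent=6, level 0.
Iteration 1: join on id=6 -> n11 (id 6, parent=4, level 1).
Iteration 2: join on id=4 -> n10 (id 4, parent=2, level 2).
Iteration 3: join on id=2 -> n29 (id 2, parent=1, level 3).
Iteration 4: join on id=1 -> n19 (id 1, parent=NULL, level 4).
Iteration 5: parent is NULL; no match; recursion stops.
SUM(level) = 0 + 1 + 2 + 3 + 4 = 10.

10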